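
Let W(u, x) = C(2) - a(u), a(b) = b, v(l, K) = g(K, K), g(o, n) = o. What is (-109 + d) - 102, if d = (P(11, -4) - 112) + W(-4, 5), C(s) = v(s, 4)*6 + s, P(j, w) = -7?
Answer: -300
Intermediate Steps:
v(l, K) = K
C(s) = 24 + s (C(s) = 4*6 + s = 24 + s)
W(u, x) = 26 - u (W(u, x) = (24 + 2) - u = 26 - u)
d = -89 (d = (-7 - 112) + (26 - 1*(-4)) = -119 + (26 + 4) = -119 + 30 = -89)
(-109 + d) - 102 = (-109 - 89) - 102 = -198 - 102 = -300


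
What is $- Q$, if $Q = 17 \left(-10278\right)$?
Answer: $174726$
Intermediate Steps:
$Q = -174726$
$- Q = \left(-1\right) \left(-174726\right) = 174726$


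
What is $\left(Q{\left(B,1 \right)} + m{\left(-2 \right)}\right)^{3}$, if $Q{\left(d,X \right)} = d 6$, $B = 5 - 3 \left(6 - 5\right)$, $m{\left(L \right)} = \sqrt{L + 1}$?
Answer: $\left(12 + i\right)^{3} \approx 1692.0 + 431.0 i$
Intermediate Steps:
$m{\left(L \right)} = \sqrt{1 + L}$
$B = 2$ ($B = 5 - 3 = 2$)
$Q{\left(d,X \right)} = 6 d$
$\left(Q{\left(B,1 \right)} + m{\left(-2 \right)}\right)^{3} = \left(6 \cdot 2 + \sqrt{1 - 2}\right)^{3} = \left(12 + \sqrt{-1}\right)^{3} = \left(12 + i\right)^{3}$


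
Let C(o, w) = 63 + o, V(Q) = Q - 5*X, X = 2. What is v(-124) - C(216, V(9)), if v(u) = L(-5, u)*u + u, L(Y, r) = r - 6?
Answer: 15717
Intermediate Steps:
V(Q) = -10 + Q (V(Q) = Q - 5*2 = Q - 10 = -10 + Q)
L(Y, r) = -6 + r
v(u) = u + u*(-6 + u) (v(u) = (-6 + u)*u + u = u*(-6 + u) + u = u + u*(-6 + u))
v(-124) - C(216, V(9)) = -124*(-5 - 124) - (63 + 216) = -124*(-129) - 1*279 = 15996 - 279 = 15717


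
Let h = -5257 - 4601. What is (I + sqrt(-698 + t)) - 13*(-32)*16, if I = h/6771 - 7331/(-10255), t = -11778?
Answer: 154039529097/23145535 + 2*I*sqrt(3119) ≈ 6655.3 + 111.7*I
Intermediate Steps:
h = -9858
I = -17151863/23145535 (I = -9858/6771 - 7331/(-10255) = -9858*1/6771 - 7331*(-1/10255) = -3286/2257 + 7331/10255 = -17151863/23145535 ≈ -0.74104)
(I + sqrt(-698 + t)) - 13*(-32)*16 = (-17151863/23145535 + sqrt(-698 - 11778)) - 13*(-32)*16 = (-17151863/23145535 + sqrt(-12476)) + 416*16 = (-17151863/23145535 + 2*I*sqrt(3119)) + 6656 = 154039529097/23145535 + 2*I*sqrt(3119)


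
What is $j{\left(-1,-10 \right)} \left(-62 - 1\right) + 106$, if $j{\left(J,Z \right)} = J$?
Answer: $169$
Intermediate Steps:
$j{\left(-1,-10 \right)} \left(-62 - 1\right) + 106 = - (-62 - 1) + 106 = \left(-1\right) \left(-63\right) + 106 = 63 + 106 = 169$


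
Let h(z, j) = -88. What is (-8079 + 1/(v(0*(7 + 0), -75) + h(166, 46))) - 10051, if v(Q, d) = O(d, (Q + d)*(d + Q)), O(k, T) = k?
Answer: -2955191/163 ≈ -18130.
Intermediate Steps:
v(Q, d) = d
(-8079 + 1/(v(0*(7 + 0), -75) + h(166, 46))) - 10051 = (-8079 + 1/(-75 - 88)) - 10051 = (-8079 + 1/(-163)) - 10051 = (-8079 - 1/163) - 10051 = -1316878/163 - 10051 = -2955191/163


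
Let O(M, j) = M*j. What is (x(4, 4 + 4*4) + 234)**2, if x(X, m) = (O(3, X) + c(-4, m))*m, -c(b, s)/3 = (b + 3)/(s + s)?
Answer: 904401/4 ≈ 2.2610e+5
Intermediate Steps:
c(b, s) = -3*(3 + b)/(2*s) (c(b, s) = -3*(b + 3)/(s + s) = -3*(3 + b)/(2*s))
x(X, m) = m*(3*X + 3/(2*m)) (x(X, m) = (3*X + 3*(-3 - 1*(-4))/(2*m))*m = (3*X + 3*(-3 + 4)/(2*m))*m = (3*X + (3/2)*1/m)*m = (3*X + 3/(2*m))*m = m*(3*X + 3/(2*m)))
(x(4, 4 + 4*4) + 234)**2 = ((3/2 + 3*4*(4 + 4*4)) + 234)**2 = ((3/2 + 3*4*(4 + 16)) + 234)**2 = ((3/2 + 3*4*20) + 234)**2 = ((3/2 + 240) + 234)**2 = (483/2 + 234)**2 = (951/2)**2 = 904401/4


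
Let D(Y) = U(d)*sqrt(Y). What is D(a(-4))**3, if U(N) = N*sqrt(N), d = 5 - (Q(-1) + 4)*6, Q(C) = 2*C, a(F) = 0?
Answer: 0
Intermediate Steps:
d = -7 (d = 5 - (2*(-1) + 4)*6 = 5 - (-2 + 4)*6 = 5 - 2*6 = 5 - 1*12 = 5 - 12 = -7)
U(N) = N**(3/2)
D(Y) = -7*I*sqrt(7)*sqrt(Y) (D(Y) = (-7)**(3/2)*sqrt(Y) = (-7*I*sqrt(7))*sqrt(Y) = -7*I*sqrt(7)*sqrt(Y))
D(a(-4))**3 = (-7*I*sqrt(7)*sqrt(0))**3 = (-7*I*sqrt(7)*0)**3 = 0**3 = 0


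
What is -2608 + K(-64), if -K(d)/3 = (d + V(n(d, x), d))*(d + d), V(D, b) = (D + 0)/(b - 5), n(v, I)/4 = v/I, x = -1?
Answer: -658000/23 ≈ -28609.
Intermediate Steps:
n(v, I) = 4*v/I (n(v, I) = 4*(v/I) = 4*v/I)
V(D, b) = D/(-5 + b)
K(d) = -6*d*(d - 4*d/(-5 + d)) (K(d) = -3*(d + (4*d/(-1))/(-5 + d))*(d + d) = -3*(d + (4*d*(-1))/(-5 + d))*2*d = -3*(d + (-4*d)/(-5 + d))*2*d = -3*(d - 4*d/(-5 + d))*2*d = -6*d*(d - 4*d/(-5 + d)))
-2608 + K(-64) = -2608 + 6*(-64)²*(9 - 1*(-64))/(-5 - 64) = -2608 + 6*4096*(9 + 64)/(-69) = -2608 + 6*4096*(-1/69)*73 = -2608 - 598016/23 = -658000/23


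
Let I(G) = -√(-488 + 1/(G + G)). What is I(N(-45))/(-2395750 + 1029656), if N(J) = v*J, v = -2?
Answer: I*√439195/40982820 ≈ 1.6171e-5*I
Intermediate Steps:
N(J) = -2*J
I(G) = -√(-488 + 1/(2*G))
I(N(-45))/(-2395750 + 1029656) = (-√(-1952 + 2/((-2*(-45))))/2)/(-2395750 + 1029656) = -√(-1952 + 2/90)/2/(-1366094) = -√(-1952 + 2*(1/90))/2*(-1/1366094) = -√(-1952 + 1/45)/2*(-1/1366094) = -I*√439195/30*(-1/1366094) = I*√439195/40982820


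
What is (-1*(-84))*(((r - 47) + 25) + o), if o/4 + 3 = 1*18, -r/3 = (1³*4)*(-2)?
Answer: 5208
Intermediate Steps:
r = 24 (r = -3*1³*4*(-2) = -3*1*4*(-2) = -12*(-2) = -3*(-8) = 24)
o = 60 (o = -12 + 4*(1*18) = -12 + 4*18 = -12 + 72 = 60)
(-1*(-84))*(((r - 47) + 25) + o) = (-1*(-84))*(((24 - 47) + 25) + 60) = 84*((-23 + 25) + 60) = 84*(2 + 60) = 84*62 = 5208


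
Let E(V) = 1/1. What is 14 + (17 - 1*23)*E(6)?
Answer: 8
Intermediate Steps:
E(V) = 1
14 + (17 - 1*23)*E(6) = 14 + (17 - 1*23)*1 = 14 + (17 - 23)*1 = 14 - 6*1 = 14 - 6 = 8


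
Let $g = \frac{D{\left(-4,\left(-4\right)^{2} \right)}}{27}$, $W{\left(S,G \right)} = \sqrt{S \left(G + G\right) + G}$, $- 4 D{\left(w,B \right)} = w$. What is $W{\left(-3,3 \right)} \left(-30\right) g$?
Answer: $- \frac{10 i \sqrt{15}}{9} \approx - 4.3033 i$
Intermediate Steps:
$D{\left(w,B \right)} = - \frac{w}{4}$
$W{\left(S,G \right)} = \sqrt{G + 2 G S}$ ($W{\left(S,G \right)} = \sqrt{S 2 G + G} = \sqrt{2 G S + G} = \sqrt{G + 2 G S}$)
$g = \frac{1}{27}$ ($g = \frac{\left(- \frac{1}{4}\right) \left(-4\right)}{27} = 1 \cdot \frac{1}{27} = \frac{1}{27} \approx 0.037037$)
$W{\left(-3,3 \right)} \left(-30\right) g = \sqrt{3 \left(1 + 2 \left(-3\right)\right)} \left(-30\right) \frac{1}{27} = \sqrt{3 \left(1 - 6\right)} \left(-30\right) \frac{1}{27} = \sqrt{3 \left(-5\right)} \left(-30\right) \frac{1}{27} = \sqrt{-15} \left(-30\right) \frac{1}{27} = i \sqrt{15} \left(-30\right) \frac{1}{27} = - 30 i \sqrt{15} \cdot \frac{1}{27} = - \frac{10 i \sqrt{15}}{9}$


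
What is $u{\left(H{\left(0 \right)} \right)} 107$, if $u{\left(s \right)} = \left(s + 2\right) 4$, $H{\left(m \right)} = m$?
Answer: $856$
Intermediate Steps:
$u{\left(s \right)} = 8 + 4 s$ ($u{\left(s \right)} = \left(2 + s\right) 4 = 8 + 4 s$)
$u{\left(H{\left(0 \right)} \right)} 107 = \left(8 + 4 \cdot 0\right) 107 = \left(8 + 0\right) 107 = 8 \cdot 107 = 856$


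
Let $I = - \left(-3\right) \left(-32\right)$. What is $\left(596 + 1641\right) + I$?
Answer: $2141$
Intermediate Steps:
$I = -96$ ($I = \left(-1\right) 96 = -96$)
$\left(596 + 1641\right) + I = \left(596 + 1641\right) - 96 = 2237 - 96 = 2141$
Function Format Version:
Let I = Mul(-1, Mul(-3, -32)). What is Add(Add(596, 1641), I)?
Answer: 2141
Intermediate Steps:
I = -96 (I = Mul(-1, 96) = -96)
Add(Add(596, 1641), I) = Add(Add(596, 1641), -96) = Add(2237, -96) = 2141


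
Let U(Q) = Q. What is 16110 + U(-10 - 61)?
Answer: 16039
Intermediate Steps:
16110 + U(-10 - 61) = 16110 + (-10 - 61) = 16110 - 71 = 16039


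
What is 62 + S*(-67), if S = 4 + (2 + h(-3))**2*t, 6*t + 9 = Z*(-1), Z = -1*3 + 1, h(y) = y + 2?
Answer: -767/6 ≈ -127.83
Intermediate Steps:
h(y) = 2 + y
Z = -2 (Z = -3 + 1 = -2)
t = -7/6 (t = -3/2 + (-2*(-1))/6 = -3/2 + (1/6)*2 = -3/2 + 1/3 = -7/6 ≈ -1.1667)
S = 17/6 (S = 4 + (2 + (2 - 3))**2*(-7/6) = 4 + (2 - 1)**2*(-7/6) = 4 + 1**2*(-7/6) = 4 + 1*(-7/6) = 4 - 7/6 = 17/6 ≈ 2.8333)
62 + S*(-67) = 62 + (17/6)*(-67) = 62 - 1139/6 = -767/6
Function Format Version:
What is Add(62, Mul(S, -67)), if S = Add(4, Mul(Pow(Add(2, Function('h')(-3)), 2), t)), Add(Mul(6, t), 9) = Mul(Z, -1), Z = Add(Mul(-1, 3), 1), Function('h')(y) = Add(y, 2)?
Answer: Rational(-767, 6) ≈ -127.83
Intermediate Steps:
Function('h')(y) = Add(2, y)
Z = -2 (Z = Add(-3, 1) = -2)
t = Rational(-7, 6) (t = Add(Rational(-3, 2), Mul(Rational(1, 6), Mul(-2, -1))) = Add(Rational(-3, 2), Mul(Rational(1, 6), 2)) = Add(Rational(-3, 2), Rational(1, 3)) = Rational(-7, 6) ≈ -1.1667)
S = Rational(17, 6) (S = Add(4, Mul(Pow(Add(2, Add(2, -3)), 2), Rational(-7, 6))) = Add(4, Mul(Pow(Add(2, -1), 2), Rational(-7, 6))) = Add(4, Mul(Pow(1, 2), Rational(-7, 6))) = Add(4, Mul(1, Rational(-7, 6))) = Add(4, Rational(-7, 6)) = Rational(17, 6) ≈ 2.8333)
Add(62, Mul(S, -67)) = Add(62, Mul(Rational(17, 6), -67)) = Add(62, Rational(-1139, 6)) = Rational(-767, 6)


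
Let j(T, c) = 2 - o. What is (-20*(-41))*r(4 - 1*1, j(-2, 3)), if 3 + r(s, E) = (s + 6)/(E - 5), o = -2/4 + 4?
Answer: -46740/13 ≈ -3595.4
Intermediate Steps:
o = 7/2 (o = -2*1/4 + 4 = -1/2 + 4 = 7/2 ≈ 3.5000)
j(T, c) = -3/2 (j(T, c) = 2 - 1*7/2 = 2 - 7/2 = -3/2)
r(s, E) = -3 + (6 + s)/(-5 + E) (r(s, E) = -3 + (s + 6)/(E - 5) = -3 + (6 + s)/(-5 + E))
(-20*(-41))*r(4 - 1*1, j(-2, 3)) = (-20*(-41))*((21 + (4 - 1*1) - 3*(-3/2))/(-5 - 3/2)) = 820*((21 + (4 - 1) + 9/2)/(-13/2)) = 820*(-2*(21 + 3 + 9/2)/13) = 820*(-2/13*57/2) = 820*(-57/13) = -46740/13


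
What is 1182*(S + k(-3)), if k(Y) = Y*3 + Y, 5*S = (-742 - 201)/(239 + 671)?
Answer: -32825913/2275 ≈ -14429.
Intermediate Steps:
S = -943/4550 (S = ((-742 - 201)/(239 + 671))/5 = (-943/910)/5 = (-943*1/910)/5 = (⅕)*(-943/910) = -943/4550 ≈ -0.20725)
k(Y) = 4*Y (k(Y) = 3*Y + Y = 4*Y)
1182*(S + k(-3)) = 1182*(-943/4550 + 4*(-3)) = 1182*(-943/4550 - 12) = 1182*(-55543/4550) = -32825913/2275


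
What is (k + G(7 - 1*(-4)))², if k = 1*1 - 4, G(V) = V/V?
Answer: 4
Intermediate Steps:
G(V) = 1
k = -3 (k = 1 - 4 = -3)
(k + G(7 - 1*(-4)))² = (-3 + 1)² = (-2)² = 4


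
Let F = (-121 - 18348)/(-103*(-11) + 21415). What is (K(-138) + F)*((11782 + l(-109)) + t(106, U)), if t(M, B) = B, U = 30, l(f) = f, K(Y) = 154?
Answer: 13473753623/7516 ≈ 1.7927e+6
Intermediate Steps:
F = -18469/22548 (F = -18469/(1133 + 21415) = -18469/22548 ≈ -0.81910)
(K(-138) + F)*((11782 + l(-109)) + t(106, U)) = (154 - 18469/22548)*((11782 - 109) + 30) = 3453923*(11673 + 30)/22548 = (3453923/22548)*11703 = 13473753623/7516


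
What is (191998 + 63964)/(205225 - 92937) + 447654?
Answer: 25133214157/56144 ≈ 4.4766e+5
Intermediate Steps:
(191998 + 63964)/(205225 - 92937) + 447654 = 255962/112288 + 447654 = 255962*(1/112288) + 447654 = 127981/56144 + 447654 = 25133214157/56144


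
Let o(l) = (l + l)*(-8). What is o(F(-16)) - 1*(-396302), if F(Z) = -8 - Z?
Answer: 396174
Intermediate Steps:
o(l) = -16*l (o(l) = (2*l)*(-8) = -16*l)
o(F(-16)) - 1*(-396302) = -16*(-8 - 1*(-16)) - 1*(-396302) = -16*(-8 + 16) + 396302 = -16*8 + 396302 = -128 + 396302 = 396174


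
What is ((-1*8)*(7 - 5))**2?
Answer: 256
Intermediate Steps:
((-1*8)*(7 - 5))**2 = (-8*2)**2 = (-16)**2 = 256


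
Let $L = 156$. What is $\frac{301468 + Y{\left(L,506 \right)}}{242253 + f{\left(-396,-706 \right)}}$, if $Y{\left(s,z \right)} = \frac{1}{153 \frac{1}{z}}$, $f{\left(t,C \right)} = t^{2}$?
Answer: $\frac{46125110}{61057557} \approx 0.75544$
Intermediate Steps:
$Y{\left(s,z \right)} = \frac{z}{153}$
$\frac{301468 + Y{\left(L,506 \right)}}{242253 + f{\left(-396,-706 \right)}} = \frac{301468 + \frac{1}{153} \cdot 506}{242253 + \left(-396\right)^{2}} = \frac{301468 + \frac{506}{153}}{242253 + 156816} = \frac{46125110}{153 \cdot 399069} = \frac{46125110}{153} \cdot \frac{1}{399069} = \frac{46125110}{61057557}$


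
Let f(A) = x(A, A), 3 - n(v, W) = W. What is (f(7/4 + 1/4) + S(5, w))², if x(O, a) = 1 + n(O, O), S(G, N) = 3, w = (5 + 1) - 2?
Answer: 25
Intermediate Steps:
n(v, W) = 3 - W
w = 4 (w = 6 - 2 = 4)
x(O, a) = 4 - O (x(O, a) = 1 + (3 - O) = 4 - O)
f(A) = 4 - A
(f(7/4 + 1/4) + S(5, w))² = ((4 - (7/4 + 1/4)) + 3)² = ((4 - (7*(¼) + 1*(¼))) + 3)² = ((4 - (7/4 + ¼)) + 3)² = ((4 - 1*2) + 3)² = ((4 - 2) + 3)² = (2 + 3)² = 5² = 25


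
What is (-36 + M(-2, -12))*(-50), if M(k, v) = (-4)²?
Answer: 1000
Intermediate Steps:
M(k, v) = 16
(-36 + M(-2, -12))*(-50) = (-36 + 16)*(-50) = -20*(-50) = 1000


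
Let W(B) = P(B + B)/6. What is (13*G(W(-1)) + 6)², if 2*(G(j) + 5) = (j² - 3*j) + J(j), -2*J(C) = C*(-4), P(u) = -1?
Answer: 17280649/5184 ≈ 3333.5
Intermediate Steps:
J(C) = 2*C (J(C) = -C*(-4)/2 = -(-2)*C = 2*C)
W(B) = -⅙ (W(B) = -1/6 = -1*⅙ = -⅙)
G(j) = -5 + j²/2 - j/2 (G(j) = -5 + ((j² - 3*j) + 2*j)/2 = -5 + (j² - j)/2 = -5 + (j²/2 - j/2) = -5 + j²/2 - j/2)
(13*G(W(-1)) + 6)² = (13*(-5 + (-⅙)²/2 - ½*(-⅙)) + 6)² = (13*(-5 + (½)*(1/36) + 1/12) + 6)² = (13*(-5 + 1/72 + 1/12) + 6)² = (13*(-353/72) + 6)² = (-4589/72 + 6)² = (-4157/72)² = 17280649/5184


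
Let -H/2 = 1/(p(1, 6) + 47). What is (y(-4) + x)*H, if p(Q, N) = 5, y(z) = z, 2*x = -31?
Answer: 3/4 ≈ 0.75000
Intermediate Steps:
x = -31/2 (x = (1/2)*(-31) = -31/2 ≈ -15.500)
H = -1/26 (H = -2/(5 + 47) = -2/52 = -2*1/52 = -1/26 ≈ -0.038462)
(y(-4) + x)*H = (-4 - 31/2)*(-1/26) = -39/2*(-1/26) = 3/4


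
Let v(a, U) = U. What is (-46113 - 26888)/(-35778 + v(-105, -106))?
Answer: 73001/35884 ≈ 2.0344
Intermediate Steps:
(-46113 - 26888)/(-35778 + v(-105, -106)) = (-46113 - 26888)/(-35778 - 106) = -73001/(-35884) = -73001*(-1/35884) = 73001/35884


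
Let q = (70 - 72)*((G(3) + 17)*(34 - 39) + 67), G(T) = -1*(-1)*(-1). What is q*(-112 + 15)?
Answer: -2522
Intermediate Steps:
G(T) = -1 (G(T) = 1*(-1) = -1)
q = 26 (q = (70 - 72)*((-1 + 17)*(34 - 39) + 67) = -2*(16*(-5) + 67) = -2*(-80 + 67) = -2*(-13) = 26)
q*(-112 + 15) = 26*(-112 + 15) = 26*(-97) = -2522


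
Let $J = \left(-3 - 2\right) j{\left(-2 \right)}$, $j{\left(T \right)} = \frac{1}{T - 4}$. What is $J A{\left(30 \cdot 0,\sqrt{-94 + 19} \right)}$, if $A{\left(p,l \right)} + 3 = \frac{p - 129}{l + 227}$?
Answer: $\frac{25 \left(- \sqrt{3} + 54 i\right)}{2 \left(- 227 i + 5 \sqrt{3}\right)} \approx -2.9729 + 0.018041 i$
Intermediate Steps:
$A{\left(p,l \right)} = -3 + \frac{-129 + p}{227 + l}$ ($A{\left(p,l \right)} = -3 + \frac{p - 129}{l + 227} = -3 + \frac{-129 + p}{227 + l}$)
$j{\left(T \right)} = \frac{1}{-4 + T}$
$J = \frac{5}{6}$ ($J = \frac{-3 - 2}{-4 - 2} = - \frac{5}{-6} = \left(-5\right) \left(- \frac{1}{6}\right) = \frac{5}{6} \approx 0.83333$)
$J A{\left(30 \cdot 0,\sqrt{-94 + 19} \right)} = \frac{5 \frac{-810 + 30 \cdot 0 - 3 \sqrt{-94 + 19}}{227 + \sqrt{-94 + 19}}}{6} = \frac{5 \frac{-810 + 0 - 3 \sqrt{-75}}{227 + \sqrt{-75}}}{6} = \frac{5 \frac{-810 + 0 - 3 \cdot 5 i \sqrt{3}}{227 + 5 i \sqrt{3}}}{6} = \frac{5 \frac{-810 + 0 - 15 i \sqrt{3}}{227 + 5 i \sqrt{3}}}{6} = \frac{5 \frac{-810 - 15 i \sqrt{3}}{227 + 5 i \sqrt{3}}}{6} = \frac{5 \left(-810 - 15 i \sqrt{3}\right)}{6 \left(227 + 5 i \sqrt{3}\right)}$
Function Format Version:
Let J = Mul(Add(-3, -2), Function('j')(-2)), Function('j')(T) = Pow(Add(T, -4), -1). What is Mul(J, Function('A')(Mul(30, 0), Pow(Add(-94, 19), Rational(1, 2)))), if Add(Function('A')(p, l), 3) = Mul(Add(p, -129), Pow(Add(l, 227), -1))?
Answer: Mul(Rational(25, 2), Pow(Add(Mul(-227, I), Mul(5, Pow(3, Rational(1, 2)))), -1), Add(Mul(-1, Pow(3, Rational(1, 2))), Mul(54, I))) ≈ Add(-2.9729, Mul(0.018041, I))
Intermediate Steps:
Function('A')(p, l) = Add(-3, Mul(Pow(Add(227, l), -1), Add(-129, p))) (Function('A')(p, l) = Add(-3, Mul(Add(p, -129), Pow(Add(l, 227), -1))) = Add(-3, Mul(Add(-129, p), Pow(Add(227, l), -1))) = Add(-3, Mul(Pow(Add(227, l), -1), Add(-129, p))))
Function('j')(T) = Pow(Add(-4, T), -1)
J = Rational(5, 6) (J = Mul(Add(-3, -2), Pow(Add(-4, -2), -1)) = Mul(-5, Pow(-6, -1)) = Mul(-5, Rational(-1, 6)) = Rational(5, 6) ≈ 0.83333)
Mul(J, Function('A')(Mul(30, 0), Pow(Add(-94, 19), Rational(1, 2)))) = Mul(Rational(5, 6), Mul(Pow(Add(227, Pow(Add(-94, 19), Rational(1, 2))), -1), Add(-810, Mul(30, 0), Mul(-3, Pow(Add(-94, 19), Rational(1, 2)))))) = Mul(Rational(5, 6), Mul(Pow(Add(227, Pow(-75, Rational(1, 2))), -1), Add(-810, 0, Mul(-3, Pow(-75, Rational(1, 2)))))) = Mul(Rational(5, 6), Mul(Pow(Add(227, Mul(5, I, Pow(3, Rational(1, 2)))), -1), Add(-810, 0, Mul(-3, Mul(5, I, Pow(3, Rational(1, 2))))))) = Mul(Rational(5, 6), Mul(Pow(Add(227, Mul(5, I, Pow(3, Rational(1, 2)))), -1), Add(-810, 0, Mul(-15, I, Pow(3, Rational(1, 2)))))) = Mul(Rational(5, 6), Mul(Pow(Add(227, Mul(5, I, Pow(3, Rational(1, 2)))), -1), Add(-810, Mul(-15, I, Pow(3, Rational(1, 2)))))) = Mul(Rational(5, 6), Pow(Add(227, Mul(5, I, Pow(3, Rational(1, 2)))), -1), Add(-810, Mul(-15, I, Pow(3, Rational(1, 2)))))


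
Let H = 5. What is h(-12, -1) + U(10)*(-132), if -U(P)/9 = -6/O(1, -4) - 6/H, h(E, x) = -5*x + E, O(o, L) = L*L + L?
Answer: -10133/5 ≈ -2026.6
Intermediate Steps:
O(o, L) = L + L² (O(o, L) = L² + L = L + L²)
h(E, x) = E - 5*x
U(P) = 153/10 (U(P) = -9*(-6*(-1/(4*(1 - 4))) - 6/5) = -9*(-6/((-4*(-3))) - 6*⅕) = -9*(-6/12 - 6/5) = -9*(-6*1/12 - 6/5) = -9*(-½ - 6/5) = -9*(-17/10) = 153/10)
h(-12, -1) + U(10)*(-132) = (-12 - 5*(-1)) + (153/10)*(-132) = (-12 + 5) - 10098/5 = -7 - 10098/5 = -10133/5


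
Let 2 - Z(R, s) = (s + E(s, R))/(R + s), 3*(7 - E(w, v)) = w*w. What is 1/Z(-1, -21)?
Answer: -22/117 ≈ -0.18803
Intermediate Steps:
E(w, v) = 7 - w²/3 (E(w, v) = 7 - w*w/3 = 7 - w²/3)
Z(R, s) = 2 - (7 + s - s²/3)/(R + s) (Z(R, s) = 2 - (s + (7 - s²/3))/(R + s) = 2 - (7 + s - s²/3)/(R + s))
1/Z(-1, -21) = 1/((-7 - 21 + 2*(-1) + (⅓)*(-21)²)/(-1 - 21)) = 1/((-7 - 21 - 2 + (⅓)*441)/(-22)) = 1/(-(-7 - 21 - 2 + 147)/22) = 1/(-1/22*117) = 1/(-117/22) = -22/117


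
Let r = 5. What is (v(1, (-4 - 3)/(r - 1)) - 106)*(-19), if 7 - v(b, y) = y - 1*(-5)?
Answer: 7771/4 ≈ 1942.8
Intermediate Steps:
v(b, y) = 2 - y (v(b, y) = 7 - (y - 1*(-5)) = 7 - (y + 5) = 7 - (5 + y) = 7 + (-5 - y) = 2 - y)
(v(1, (-4 - 3)/(r - 1)) - 106)*(-19) = ((2 - (-4 - 3)/(5 - 1)) - 106)*(-19) = ((2 - (-7)/4) - 106)*(-19) = ((2 - 1*(-7/4)) - 106)*(-19) = ((2 + 7/4) - 106)*(-19) = (15/4 - 106)*(-19) = -409/4*(-19) = 7771/4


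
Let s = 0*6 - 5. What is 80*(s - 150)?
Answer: -12400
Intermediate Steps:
s = -5 (s = 0 - 5 = -5)
80*(s - 150) = 80*(-5 - 150) = 80*(-155) = -12400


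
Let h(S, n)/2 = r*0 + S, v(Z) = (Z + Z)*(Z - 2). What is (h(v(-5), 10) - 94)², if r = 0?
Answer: 2116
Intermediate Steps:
v(Z) = 2*Z*(-2 + Z) (v(Z) = (2*Z)*(-2 + Z) = 2*Z*(-2 + Z))
h(S, n) = 2*S (h(S, n) = 2*(0*0 + S) = 2*(0 + S) = 2*S)
(h(v(-5), 10) - 94)² = (2*(2*(-5)*(-2 - 5)) - 94)² = (2*(2*(-5)*(-7)) - 94)² = (2*70 - 94)² = (140 - 94)² = 46² = 2116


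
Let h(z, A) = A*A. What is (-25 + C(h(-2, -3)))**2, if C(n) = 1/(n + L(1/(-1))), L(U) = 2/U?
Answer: 30276/49 ≈ 617.88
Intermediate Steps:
h(z, A) = A**2
C(n) = 1/(-2 + n) (C(n) = 1/(n + 2/(1/(-1))) = 1/(n + 2/(-1)) = 1/(n + 2*(-1)) = 1/(n - 2) = 1/(-2 + n))
(-25 + C(h(-2, -3)))**2 = (-25 + 1/(-2 + (-3)**2))**2 = (-25 + 1/(-2 + 9))**2 = (-25 + 1/7)**2 = (-174/7)**2 = 30276/49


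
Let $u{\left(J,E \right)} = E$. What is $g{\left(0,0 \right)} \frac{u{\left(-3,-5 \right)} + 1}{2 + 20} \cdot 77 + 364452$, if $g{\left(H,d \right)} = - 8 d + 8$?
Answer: $364340$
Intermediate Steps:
$g{\left(H,d \right)} = 8 - 8 d$
$g{\left(0,0 \right)} \frac{u{\left(-3,-5 \right)} + 1}{2 + 20} \cdot 77 + 364452 = \left(8 - 0\right) \frac{-5 + 1}{2 + 20} \cdot 77 + 364452 = \left(8 + 0\right) \left(- \frac{4}{22}\right) 77 + 364452 = 8 \left(\left(-4\right) \frac{1}{22}\right) 77 + 364452 = 8 \left(- \frac{2}{11}\right) 77 + 364452 = \left(- \frac{16}{11}\right) 77 + 364452 = -112 + 364452 = 364340$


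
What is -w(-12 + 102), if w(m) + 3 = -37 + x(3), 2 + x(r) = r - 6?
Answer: 45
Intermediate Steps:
x(r) = -8 + r (x(r) = -2 + (r - 6) = -2 + (-6 + r) = -8 + r)
w(m) = -45 (w(m) = -3 + (-37 + (-8 + 3)) = -3 + (-37 - 5) = -3 - 42 = -45)
-w(-12 + 102) = -1*(-45) = 45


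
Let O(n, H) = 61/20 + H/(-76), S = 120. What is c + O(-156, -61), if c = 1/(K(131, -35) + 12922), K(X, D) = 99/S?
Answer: 189193958/49106735 ≈ 3.8527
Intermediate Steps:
O(n, H) = 61/20 - H/76 (O(n, H) = 61*(1/20) + H*(-1/76) = 61/20 - H/76)
K(X, D) = 33/40 (K(X, D) = 99/120 = 99*(1/120) = 33/40)
c = 40/516913 (c = 1/(33/40 + 12922) = 1/(516913/40) = 40/516913 ≈ 7.7382e-5)
c + O(-156, -61) = 40/516913 + (61/20 - 1/76*(-61)) = 40/516913 + (61/20 + 61/76) = 40/516913 + 366/95 = 189193958/49106735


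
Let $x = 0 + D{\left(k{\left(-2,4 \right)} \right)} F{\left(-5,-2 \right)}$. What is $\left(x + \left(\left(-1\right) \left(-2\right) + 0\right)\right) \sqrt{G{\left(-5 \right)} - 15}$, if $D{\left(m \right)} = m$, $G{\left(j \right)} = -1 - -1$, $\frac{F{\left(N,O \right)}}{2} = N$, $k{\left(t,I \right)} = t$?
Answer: $22 i \sqrt{15} \approx 85.206 i$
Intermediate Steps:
$F{\left(N,O \right)} = 2 N$
$G{\left(j \right)} = 0$ ($G{\left(j \right)} = -1 + 1 = 0$)
$x = 20$ ($x = 0 - 2 \cdot 2 \left(-5\right) = 0 - -20 = 0 + 20 = 20$)
$\left(x + \left(\left(-1\right) \left(-2\right) + 0\right)\right) \sqrt{G{\left(-5 \right)} - 15} = \left(20 + \left(\left(-1\right) \left(-2\right) + 0\right)\right) \sqrt{0 - 15} = \left(20 + \left(2 + 0\right)\right) \sqrt{-15} = \left(20 + 2\right) i \sqrt{15} = 22 i \sqrt{15}$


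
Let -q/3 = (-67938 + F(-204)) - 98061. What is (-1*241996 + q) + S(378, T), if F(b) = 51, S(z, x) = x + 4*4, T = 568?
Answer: 256432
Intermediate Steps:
S(z, x) = 16 + x (S(z, x) = x + 16 = 16 + x)
q = 497844 (q = -3*((-67938 + 51) - 98061) = -3*(-67887 - 98061) = -3*(-165948) = 497844)
(-1*241996 + q) + S(378, T) = (-1*241996 + 497844) + (16 + 568) = (-241996 + 497844) + 584 = 255848 + 584 = 256432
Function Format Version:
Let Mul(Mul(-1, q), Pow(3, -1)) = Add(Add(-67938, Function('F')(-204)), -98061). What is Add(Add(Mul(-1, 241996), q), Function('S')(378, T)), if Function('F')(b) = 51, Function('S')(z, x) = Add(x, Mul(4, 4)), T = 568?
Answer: 256432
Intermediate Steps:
Function('S')(z, x) = Add(16, x) (Function('S')(z, x) = Add(x, 16) = Add(16, x))
q = 497844 (q = Mul(-3, Add(Add(-67938, 51), -98061)) = Mul(-3, Add(-67887, -98061)) = Mul(-3, -165948) = 497844)
Add(Add(Mul(-1, 241996), q), Function('S')(378, T)) = Add(Add(Mul(-1, 241996), 497844), Add(16, 568)) = Add(Add(-241996, 497844), 584) = Add(255848, 584) = 256432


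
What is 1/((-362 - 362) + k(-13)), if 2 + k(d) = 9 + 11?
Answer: -1/706 ≈ -0.0014164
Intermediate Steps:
k(d) = 18 (k(d) = -2 + (9 + 11) = -2 + 20 = 18)
1/((-362 - 362) + k(-13)) = 1/((-362 - 362) + 18) = 1/(-724 + 18) = 1/(-706) = -1/706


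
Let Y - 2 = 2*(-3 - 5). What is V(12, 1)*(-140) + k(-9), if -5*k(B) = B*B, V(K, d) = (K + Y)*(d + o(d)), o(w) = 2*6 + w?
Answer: 19519/5 ≈ 3903.8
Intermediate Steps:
o(w) = 12 + w
Y = -14 (Y = 2 + 2*(-3 - 5) = 2 + 2*(-8) = 2 - 16 = -14)
V(K, d) = (-14 + K)*(12 + 2*d) (V(K, d) = (K - 14)*(d + (12 + d)) = (-14 + K)*(12 + 2*d))
k(B) = -B²/5 (k(B) = -B*B/5 = -B²/5)
V(12, 1)*(-140) + k(-9) = (-168 - 28*1 + 12*1 + 12*(12 + 1))*(-140) - ⅕*(-9)² = (-168 - 28 + 12 + 12*13)*(-140) - ⅕*81 = (-168 - 28 + 12 + 156)*(-140) - 81/5 = -28*(-140) - 81/5 = 3920 - 81/5 = 19519/5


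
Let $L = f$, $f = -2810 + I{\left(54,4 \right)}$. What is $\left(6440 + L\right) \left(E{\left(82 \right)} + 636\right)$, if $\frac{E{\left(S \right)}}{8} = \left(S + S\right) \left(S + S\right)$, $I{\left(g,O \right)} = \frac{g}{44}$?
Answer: $\frac{8619967074}{11} \approx 7.8363 \cdot 10^{8}$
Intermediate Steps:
$I{\left(g,O \right)} = \frac{g}{44}$ ($I{\left(g,O \right)} = g \frac{1}{44} = \frac{g}{44}$)
$f = - \frac{61793}{22}$ ($f = -2810 + \frac{1}{44} \cdot 54 = -2810 + \frac{27}{22} = - \frac{61793}{22} \approx -2808.8$)
$E{\left(S \right)} = 32 S^{2}$ ($E{\left(S \right)} = 8 \left(S + S\right) \left(S + S\right) = 8 \cdot 2 S 2 S = 8 \cdot 4 S^{2} = 32 S^{2}$)
$L = - \frac{61793}{22} \approx -2808.8$
$\left(6440 + L\right) \left(E{\left(82 \right)} + 636\right) = \left(6440 - \frac{61793}{22}\right) \left(32 \cdot 82^{2} + 636\right) = \frac{79887 \left(32 \cdot 6724 + 636\right)}{22} = \frac{79887 \left(215168 + 636\right)}{22} = \frac{79887}{22} \cdot 215804 = \frac{8619967074}{11}$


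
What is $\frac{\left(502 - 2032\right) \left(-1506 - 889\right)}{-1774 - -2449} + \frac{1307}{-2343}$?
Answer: $\frac{4239353}{781} \approx 5428.1$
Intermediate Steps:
$\frac{\left(502 - 2032\right) \left(-1506 - 889\right)}{-1774 - -2449} + \frac{1307}{-2343} = \frac{\left(-1530\right) \left(-2395\right)}{-1774 + 2449} + 1307 \left(- \frac{1}{2343}\right) = \frac{3664350}{675} - \frac{1307}{2343} = 3664350 \cdot \frac{1}{675} - \frac{1307}{2343} = \frac{16286}{3} - \frac{1307}{2343} = \frac{4239353}{781}$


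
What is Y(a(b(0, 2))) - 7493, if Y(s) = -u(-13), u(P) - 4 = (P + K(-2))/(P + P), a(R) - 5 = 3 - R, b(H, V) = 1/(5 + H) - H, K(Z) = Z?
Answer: -194937/26 ≈ -7497.6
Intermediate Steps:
a(R) = 8 - R (a(R) = 5 + (3 - R) = 8 - R)
u(P) = 4 + (-2 + P)/(2*P) (u(P) = 4 + (P - 2)/(P + P) = 4 + (-2 + P)/((2*P)) = 4 + (-2 + P)*(1/(2*P)) = 4 + (-2 + P)/(2*P))
Y(s) = -119/26 (Y(s) = -(9/2 - 1/(-13)) = -(9/2 - 1*(-1/13)) = -(9/2 + 1/13) = -1*119/26 = -119/26)
Y(a(b(0, 2))) - 7493 = -119/26 - 7493 = -194937/26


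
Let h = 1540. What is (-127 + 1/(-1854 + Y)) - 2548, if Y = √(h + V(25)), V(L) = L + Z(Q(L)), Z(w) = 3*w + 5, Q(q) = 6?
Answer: -4595287127/1717864 - √397/1717864 ≈ -2675.0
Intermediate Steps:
Z(w) = 5 + 3*w
V(L) = 23 + L (V(L) = L + (5 + 3*6) = L + (5 + 18) = L + 23 = 23 + L)
Y = 2*√397 (Y = √(1540 + (23 + 25)) = √(1540 + 48) = √1588 = 2*√397 ≈ 39.850)
(-127 + 1/(-1854 + Y)) - 2548 = (-127 + 1/(-1854 + 2*√397)) - 2548 = -2675 + 1/(-1854 + 2*√397)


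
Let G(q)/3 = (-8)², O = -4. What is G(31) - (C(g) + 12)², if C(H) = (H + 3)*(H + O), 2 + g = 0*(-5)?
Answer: 156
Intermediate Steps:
g = -2 (g = -2 + 0*(-5) = -2 + 0 = -2)
C(H) = (-4 + H)*(3 + H) (C(H) = (H + 3)*(H - 4) = (3 + H)*(-4 + H) = (-4 + H)*(3 + H))
G(q) = 192 (G(q) = 3*(-8)² = 3*64 = 192)
G(31) - (C(g) + 12)² = 192 - ((-12 + (-2)² - 1*(-2)) + 12)² = 192 - ((-12 + 4 + 2) + 12)² = 192 - (-6 + 12)² = 192 - 1*6² = 192 - 1*36 = 192 - 36 = 156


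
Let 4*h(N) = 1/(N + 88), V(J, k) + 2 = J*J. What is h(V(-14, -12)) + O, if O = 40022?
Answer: 45144817/1128 ≈ 40022.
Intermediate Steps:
V(J, k) = -2 + J² (V(J, k) = -2 + J*J = -2 + J²)
h(N) = 1/(4*(88 + N)) (h(N) = 1/(4*(N + 88)) = 1/(4*(88 + N)))
h(V(-14, -12)) + O = 1/(4*(88 + (-2 + (-14)²))) + 40022 = 1/(4*(88 + (-2 + 196))) + 40022 = 1/(4*(88 + 194)) + 40022 = (¼)/282 + 40022 = (¼)*(1/282) + 40022 = 1/1128 + 40022 = 45144817/1128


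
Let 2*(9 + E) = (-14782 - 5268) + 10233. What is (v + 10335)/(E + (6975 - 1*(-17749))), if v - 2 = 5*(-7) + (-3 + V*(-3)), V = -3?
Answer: 20616/39613 ≈ 0.52044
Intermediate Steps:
E = -9835/2 (E = -9 + ((-14782 - 5268) + 10233)/2 = -9 + (-20050 + 10233)/2 = -9 + (½)*(-9817) = -9 - 9817/2 = -9835/2 ≈ -4917.5)
v = -27 (v = 2 + (5*(-7) + (-3 - 3*(-3))) = 2 + (-35 + (-3 + 9)) = 2 + (-35 + 6) = 2 - 29 = -27)
(v + 10335)/(E + (6975 - 1*(-17749))) = (-27 + 10335)/(-9835/2 + (6975 - 1*(-17749))) = 10308/(-9835/2 + (6975 + 17749)) = 10308/(-9835/2 + 24724) = 10308/(39613/2) = 10308*(2/39613) = 20616/39613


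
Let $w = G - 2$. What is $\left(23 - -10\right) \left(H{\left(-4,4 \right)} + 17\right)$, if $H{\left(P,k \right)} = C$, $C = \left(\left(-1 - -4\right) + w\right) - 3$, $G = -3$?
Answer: $396$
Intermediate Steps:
$w = -5$ ($w = -3 - 2 = -5$)
$C = -5$ ($C = \left(\left(-1 - -4\right) - 5\right) - 3 = \left(\left(-1 + 4\right) - 5\right) - 3 = \left(3 - 5\right) - 3 = -2 - 3 = -5$)
$H{\left(P,k \right)} = -5$
$\left(23 - -10\right) \left(H{\left(-4,4 \right)} + 17\right) = \left(23 - -10\right) \left(-5 + 17\right) = \left(23 + 10\right) 12 = 33 \cdot 12 = 396$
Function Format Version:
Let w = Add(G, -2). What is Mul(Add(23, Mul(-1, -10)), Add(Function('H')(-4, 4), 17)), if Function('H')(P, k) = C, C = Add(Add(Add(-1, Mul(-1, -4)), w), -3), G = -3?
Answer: 396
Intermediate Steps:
w = -5 (w = Add(-3, -2) = -5)
C = -5 (C = Add(Add(Add(-1, Mul(-1, -4)), -5), -3) = Add(Add(Add(-1, 4), -5), -3) = Add(Add(3, -5), -3) = Add(-2, -3) = -5)
Function('H')(P, k) = -5
Mul(Add(23, Mul(-1, -10)), Add(Function('H')(-4, 4), 17)) = Mul(Add(23, Mul(-1, -10)), Add(-5, 17)) = Mul(Add(23, 10), 12) = Mul(33, 12) = 396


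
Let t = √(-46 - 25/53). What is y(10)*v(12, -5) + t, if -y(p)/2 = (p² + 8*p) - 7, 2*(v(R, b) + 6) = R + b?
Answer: 865 + I*√130539/53 ≈ 865.0 + 6.817*I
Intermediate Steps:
t = I*√130539/53 (t = √(-46 - 25*1/53) = √(-46 - 25/53) = √(-2463/53) = I*√130539/53 ≈ 6.817*I)
v(R, b) = -6 + R/2 + b/2 (v(R, b) = -6 + (R + b)/2 = -6 + (R/2 + b/2) = -6 + R/2 + b/2)
y(p) = 14 - 16*p - 2*p² (y(p) = -2*((p² + 8*p) - 7) = -2*(-7 + p² + 8*p) = 14 - 16*p - 2*p²)
y(10)*v(12, -5) + t = (14 - 16*10 - 2*10²)*(-6 + (½)*12 + (½)*(-5)) + I*√130539/53 = (14 - 160 - 2*100)*(-6 + 6 - 5/2) + I*√130539/53 = (14 - 160 - 200)*(-5/2) + I*√130539/53 = -346*(-5/2) + I*√130539/53 = 865 + I*√130539/53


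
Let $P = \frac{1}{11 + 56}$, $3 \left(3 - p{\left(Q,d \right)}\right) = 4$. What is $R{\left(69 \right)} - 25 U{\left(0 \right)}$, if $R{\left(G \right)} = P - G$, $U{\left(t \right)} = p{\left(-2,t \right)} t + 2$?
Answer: $- \frac{7972}{67} \approx -118.99$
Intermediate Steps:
$p{\left(Q,d \right)} = \frac{5}{3}$ ($p{\left(Q,d \right)} = 3 - \frac{4}{3} = \frac{5}{3}$)
$P = \frac{1}{67} \approx 0.014925$
$U{\left(t \right)} = 2 + \frac{5 t}{3}$ ($U{\left(t \right)} = \frac{5 t}{3} + 2 = 2 + \frac{5 t}{3}$)
$R{\left(G \right)} = \frac{1}{67} - G$
$R{\left(69 \right)} - 25 U{\left(0 \right)} = \left(\frac{1}{67} - 69\right) - 25 \left(2 + \frac{5}{3} \cdot 0\right) = \left(\frac{1}{67} - 69\right) - 25 \left(2 + 0\right) = - \frac{4622}{67} - 50 = - \frac{7972}{67}$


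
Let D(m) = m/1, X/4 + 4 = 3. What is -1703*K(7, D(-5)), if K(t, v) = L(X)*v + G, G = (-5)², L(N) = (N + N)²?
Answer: 502385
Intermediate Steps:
X = -4 (X = -16 + 4*3 = -16 + 12 = -4)
L(N) = 4*N² (L(N) = (2*N)² = 4*N²)
D(m) = m (D(m) = m*1 = m)
G = 25
K(t, v) = 25 + 64*v (K(t, v) = (4*(-4)²)*v + 25 = (4*16)*v + 25 = 64*v + 25 = 25 + 64*v)
-1703*K(7, D(-5)) = -1703*(25 + 64*(-5)) = -1703*(25 - 320) = -1703*(-295) = 502385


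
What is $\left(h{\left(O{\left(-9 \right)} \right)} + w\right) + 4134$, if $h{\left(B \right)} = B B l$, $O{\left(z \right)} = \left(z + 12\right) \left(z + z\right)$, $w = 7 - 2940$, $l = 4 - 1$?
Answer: $9949$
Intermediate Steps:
$l = 3$ ($l = 4 - 1 = 3$)
$w = -2933$ ($w = 7 - 2940 = -2933$)
$O{\left(z \right)} = 2 z \left(12 + z\right)$ ($O{\left(z \right)} = \left(12 + z\right) 2 z = 2 z \left(12 + z\right)$)
$h{\left(B \right)} = 3 B^{2}$ ($h{\left(B \right)} = B B 3 = B^{2} \cdot 3 = 3 B^{2}$)
$\left(h{\left(O{\left(-9 \right)} \right)} + w\right) + 4134 = \left(3 \left(2 \left(-9\right) \left(12 - 9\right)\right)^{2} - 2933\right) + 4134 = \left(3 \left(2 \left(-9\right) 3\right)^{2} - 2933\right) + 4134 = \left(3 \left(-54\right)^{2} - 2933\right) + 4134 = \left(3 \cdot 2916 - 2933\right) + 4134 = \left(8748 - 2933\right) + 4134 = 5815 + 4134 = 9949$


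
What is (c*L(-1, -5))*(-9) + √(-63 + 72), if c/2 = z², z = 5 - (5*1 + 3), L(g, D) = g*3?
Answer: 489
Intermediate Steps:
L(g, D) = 3*g
z = -3 (z = 5 - (5 + 3) = 5 - 1*8 = 5 - 8 = -3)
c = 18 (c = 2*(-3)² = 2*9 = 18)
(c*L(-1, -5))*(-9) + √(-63 + 72) = (18*(3*(-1)))*(-9) + √(-63 + 72) = (18*(-3))*(-9) + √9 = -54*(-9) + 3 = 486 + 3 = 489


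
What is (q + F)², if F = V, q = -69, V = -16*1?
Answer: 7225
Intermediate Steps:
V = -16
F = -16
(q + F)² = (-69 - 16)² = (-85)² = 7225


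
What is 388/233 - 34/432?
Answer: 79847/50328 ≈ 1.5865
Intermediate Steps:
388/233 - 34/432 = 388*(1/233) - 34*1/432 = 388/233 - 17/216 = 79847/50328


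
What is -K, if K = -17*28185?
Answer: 479145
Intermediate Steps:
K = -479145
-K = -1*(-479145) = 479145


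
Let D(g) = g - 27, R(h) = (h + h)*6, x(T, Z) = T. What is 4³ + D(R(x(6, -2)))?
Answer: 109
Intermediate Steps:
R(h) = 12*h (R(h) = (2*h)*6 = 12*h)
D(g) = -27 + g
4³ + D(R(x(6, -2))) = 4³ + (-27 + 12*6) = 64 + (-27 + 72) = 64 + 45 = 109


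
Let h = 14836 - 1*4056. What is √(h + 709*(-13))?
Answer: √1563 ≈ 39.535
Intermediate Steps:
h = 10780 (h = 14836 - 4056 = 10780)
√(h + 709*(-13)) = √(10780 + 709*(-13)) = √(10780 - 9217) = √1563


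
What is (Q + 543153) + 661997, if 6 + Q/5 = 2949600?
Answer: 15953120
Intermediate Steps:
Q = 14747970 (Q = -30 + 5*2949600 = -30 + 14748000 = 14747970)
(Q + 543153) + 661997 = (14747970 + 543153) + 661997 = 15291123 + 661997 = 15953120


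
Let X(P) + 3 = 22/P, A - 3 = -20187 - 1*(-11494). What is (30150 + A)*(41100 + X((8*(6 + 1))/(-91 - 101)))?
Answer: 6162260460/7 ≈ 8.8032e+8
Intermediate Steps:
A = -8690 (A = 3 + (-20187 - 1*(-11494)) = 3 + (-20187 + 11494) = 3 - 8693 = -8690)
X(P) = -3 + 22/P
(30150 + A)*(41100 + X((8*(6 + 1))/(-91 - 101))) = (30150 - 8690)*(41100 + (-3 + 22/(((8*(6 + 1))/(-91 - 101))))) = 21460*(41100 + (-3 + 22/(((8*7)/(-192))))) = 21460*(41100 + (-3 + 22/((56*(-1/192))))) = 21460*(41100 + (-3 + 22/(-7/24))) = 21460*(41100 + (-3 + 22*(-24/7))) = 21460*(41100 + (-3 - 528/7)) = 21460*(41100 - 549/7) = 21460*(287151/7) = 6162260460/7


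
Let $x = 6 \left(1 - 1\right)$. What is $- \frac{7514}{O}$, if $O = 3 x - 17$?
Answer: $442$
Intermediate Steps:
$x = 0$ ($x = 6 \cdot 0 = 0$)
$O = -17$ ($O = 3 \cdot 0 - 17 = 0 - 17 = -17$)
$- \frac{7514}{O} = - \frac{7514}{-17} = \left(-7514\right) \left(- \frac{1}{17}\right) = 442$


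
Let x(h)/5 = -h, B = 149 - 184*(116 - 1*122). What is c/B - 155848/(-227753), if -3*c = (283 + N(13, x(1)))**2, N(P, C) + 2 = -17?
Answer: -5095880152/285374509 ≈ -17.857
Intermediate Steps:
B = 1253 (B = 149 - 184*(116 - 122) = 149 - 184*(-6) = 149 + 1104 = 1253)
x(h) = -5*h (x(h) = 5*(-h) = -5*h)
N(P, C) = -19 (N(P, C) = -2 - 17 = -19)
c = -23232 (c = -(283 - 19)**2/3 = -1/3*264**2 = -1/3*69696 = -23232)
c/B - 155848/(-227753) = -23232/1253 - 155848/(-227753) = -23232*1/1253 - 155848*(-1/227753) = -23232/1253 + 155848/227753 = -5095880152/285374509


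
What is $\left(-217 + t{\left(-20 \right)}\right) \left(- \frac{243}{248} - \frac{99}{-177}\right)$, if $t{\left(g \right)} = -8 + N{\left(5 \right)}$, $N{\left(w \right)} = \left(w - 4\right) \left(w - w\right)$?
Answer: $\frac{1384425}{14632} \approx 94.616$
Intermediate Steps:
$N{\left(w \right)} = 0$ ($N{\left(w \right)} = \left(-4 + w\right) 0 = 0$)
$t{\left(g \right)} = -8$ ($t{\left(g \right)} = -8 + 0 = -8$)
$\left(-217 + t{\left(-20 \right)}\right) \left(- \frac{243}{248} - \frac{99}{-177}\right) = \left(-217 - 8\right) \left(- \frac{243}{248} - \frac{99}{-177}\right) = - 225 \left(\left(-243\right) \frac{1}{248} - - \frac{33}{59}\right) = - 225 \left(- \frac{243}{248} + \frac{33}{59}\right) = \left(-225\right) \left(- \frac{6153}{14632}\right) = \frac{1384425}{14632}$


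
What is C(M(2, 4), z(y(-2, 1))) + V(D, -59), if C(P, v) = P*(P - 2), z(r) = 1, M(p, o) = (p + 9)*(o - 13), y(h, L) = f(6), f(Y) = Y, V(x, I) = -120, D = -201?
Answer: 9879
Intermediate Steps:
y(h, L) = 6
M(p, o) = (-13 + o)*(9 + p) (M(p, o) = (9 + p)*(-13 + o) = (-13 + o)*(9 + p))
C(P, v) = P*(-2 + P)
C(M(2, 4), z(y(-2, 1))) + V(D, -59) = (-117 - 13*2 + 9*4 + 4*2)*(-2 + (-117 - 13*2 + 9*4 + 4*2)) - 120 = (-117 - 26 + 36 + 8)*(-2 + (-117 - 26 + 36 + 8)) - 120 = -99*(-2 - 99) - 120 = -99*(-101) - 120 = 9999 - 120 = 9879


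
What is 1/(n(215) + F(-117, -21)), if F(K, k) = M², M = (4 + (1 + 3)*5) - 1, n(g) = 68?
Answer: 1/597 ≈ 0.0016750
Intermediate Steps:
M = 23 (M = (4 + 4*5) - 1 = (4 + 20) - 1 = 24 - 1 = 23)
F(K, k) = 529 (F(K, k) = 23² = 529)
1/(n(215) + F(-117, -21)) = 1/(68 + 529) = 1/597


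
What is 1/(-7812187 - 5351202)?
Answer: -1/13163389 ≈ -7.5968e-8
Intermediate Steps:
1/(-7812187 - 5351202) = 1/(-13163389) = -1/13163389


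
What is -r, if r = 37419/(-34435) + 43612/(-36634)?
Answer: 1436293433/630745895 ≈ 2.2771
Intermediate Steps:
r = -1436293433/630745895 (r = 37419*(-1/34435) + 43612*(-1/36634) = -37419/34435 - 21806/18317 = -1436293433/630745895 ≈ -2.2771)
-r = -1*(-1436293433/630745895) = 1436293433/630745895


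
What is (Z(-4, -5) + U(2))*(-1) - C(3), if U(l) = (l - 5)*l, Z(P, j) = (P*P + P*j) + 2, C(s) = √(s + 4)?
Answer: -32 - √7 ≈ -34.646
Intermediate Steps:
C(s) = √(4 + s)
Z(P, j) = 2 + P² + P*j (Z(P, j) = (P² + P*j) + 2 = 2 + P² + P*j)
U(l) = l*(-5 + l) (U(l) = (-5 + l)*l = l*(-5 + l))
(Z(-4, -5) + U(2))*(-1) - C(3) = ((2 + (-4)² - 4*(-5)) + 2*(-5 + 2))*(-1) - √(4 + 3) = ((2 + 16 + 20) + 2*(-3))*(-1) - √7 = (38 - 6)*(-1) - √7 = 32*(-1) - √7 = -32 - √7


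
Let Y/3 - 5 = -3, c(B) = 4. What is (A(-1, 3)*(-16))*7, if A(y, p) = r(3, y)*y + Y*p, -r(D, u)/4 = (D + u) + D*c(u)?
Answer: -8288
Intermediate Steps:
r(D, u) = -20*D - 4*u (r(D, u) = -4*((D + u) + D*4) = -4*((D + u) + 4*D) = -4*(u + 5*D) = -20*D - 4*u)
Y = 6 (Y = 15 + 3*(-3) = 15 - 9 = 6)
A(y, p) = 6*p + y*(-60 - 4*y) (A(y, p) = (-20*3 - 4*y)*y + 6*p = (-60 - 4*y)*y + 6*p = y*(-60 - 4*y) + 6*p = 6*p + y*(-60 - 4*y))
(A(-1, 3)*(-16))*7 = ((6*3 - 4*(-1)*(15 - 1))*(-16))*7 = ((18 - 4*(-1)*14)*(-16))*7 = ((18 + 56)*(-16))*7 = (74*(-16))*7 = -1184*7 = -8288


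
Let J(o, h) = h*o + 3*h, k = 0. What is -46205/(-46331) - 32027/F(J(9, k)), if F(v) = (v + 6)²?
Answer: -1482179557/1667916 ≈ -888.64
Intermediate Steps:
J(o, h) = 3*h + h*o
F(v) = (6 + v)²
-46205/(-46331) - 32027/F(J(9, k)) = -46205/(-46331) - 32027/(6 + 0*(3 + 9))² = -46205*(-1/46331) - 32027/(6 + 0*12)² = 46205/46331 - 32027/(6 + 0)² = 46205/46331 - 32027/(6²) = 46205/46331 - 32027/36 = -1482179557/1667916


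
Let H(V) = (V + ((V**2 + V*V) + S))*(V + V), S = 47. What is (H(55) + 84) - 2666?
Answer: 674138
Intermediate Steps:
H(V) = 2*V*(47 + V + 2*V**2) (H(V) = (V + ((V**2 + V*V) + 47))*(V + V) = (V + ((V**2 + V**2) + 47))*(2*V) = (V + (2*V**2 + 47))*(2*V) = (V + (47 + 2*V**2))*(2*V) = (47 + V + 2*V**2)*(2*V) = 2*V*(47 + V + 2*V**2))
(H(55) + 84) - 2666 = (2*55*(47 + 55 + 2*55**2) + 84) - 2666 = (2*55*(47 + 55 + 2*3025) + 84) - 2666 = (2*55*(47 + 55 + 6050) + 84) - 2666 = (2*55*6152 + 84) - 2666 = (676720 + 84) - 2666 = 676804 - 2666 = 674138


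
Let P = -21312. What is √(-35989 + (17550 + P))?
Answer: I*√39751 ≈ 199.38*I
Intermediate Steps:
√(-35989 + (17550 + P)) = √(-35989 + (17550 - 21312)) = √(-35989 - 3762) = √(-39751) = I*√39751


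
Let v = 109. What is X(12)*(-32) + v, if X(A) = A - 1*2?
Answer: -211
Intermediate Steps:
X(A) = -2 + A (X(A) = A - 2 = -2 + A)
X(12)*(-32) + v = (-2 + 12)*(-32) + 109 = 10*(-32) + 109 = -320 + 109 = -211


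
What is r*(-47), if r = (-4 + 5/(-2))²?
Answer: -7943/4 ≈ -1985.8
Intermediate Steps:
r = 169/4 (r = (-4 + 5*(-½))² = (-4 - 5/2)² = (-13/2)² = 169/4 ≈ 42.250)
r*(-47) = (169/4)*(-47) = -7943/4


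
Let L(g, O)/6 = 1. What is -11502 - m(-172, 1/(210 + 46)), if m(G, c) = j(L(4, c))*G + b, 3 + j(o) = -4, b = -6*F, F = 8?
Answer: -12658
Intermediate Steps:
L(g, O) = 6 (L(g, O) = 6*1 = 6)
b = -48 (b = -6*8 = -48)
j(o) = -7 (j(o) = -3 - 4 = -7)
m(G, c) = -48 - 7*G (m(G, c) = -7*G - 48 = -48 - 7*G)
-11502 - m(-172, 1/(210 + 46)) = -11502 - (-48 - 7*(-172)) = -11502 - (-48 + 1204) = -11502 - 1*1156 = -11502 - 1156 = -12658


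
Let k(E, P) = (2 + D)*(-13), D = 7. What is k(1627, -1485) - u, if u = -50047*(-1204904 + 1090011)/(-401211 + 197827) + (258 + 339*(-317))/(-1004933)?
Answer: 5754479850412399/204387293272 ≈ 28155.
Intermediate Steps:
k(E, P) = -117 (k(E, P) = (2 + 7)*(-13) = 9*(-13) = -117)
u = -5778393163725223/204387293272 (u = -50047/((-203384/(-114893))) + (258 - 107463)*(-1/1004933) = -50047/((-203384*(-1/114893))) - 107205*(-1/1004933) = -50047/203384/114893 + 107205/1004933 = -50047*114893/203384 + 107205/1004933 = -5750049971/203384 + 107205/1004933 = -5778393163725223/204387293272 ≈ -28272.)
k(1627, -1485) - u = -117 - 1*(-5778393163725223/204387293272) = -117 + 5778393163725223/204387293272 = 5754479850412399/204387293272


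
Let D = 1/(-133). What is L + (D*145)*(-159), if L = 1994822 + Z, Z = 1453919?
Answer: 458705608/133 ≈ 3.4489e+6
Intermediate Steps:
L = 3448741 (L = 1994822 + 1453919 = 3448741)
D = -1/133 ≈ -0.0075188
L + (D*145)*(-159) = 3448741 - 1/133*145*(-159) = 3448741 - 145/133*(-159) = 3448741 + 23055/133 = 458705608/133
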